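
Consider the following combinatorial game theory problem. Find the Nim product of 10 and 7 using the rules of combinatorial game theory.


Nim multiplication is bilinear over XOR: (u XOR v) * w = (u*w) XOR (v*w).
So we split each operand into its bit components and XOR the pairwise Nim products.
10 = 2 + 8 (as XOR of powers of 2).
7 = 1 + 2 + 4 (as XOR of powers of 2).
Using the standard Nim-product table on single bits:
  2*2 = 3,   2*4 = 8,   2*8 = 12,
  4*4 = 6,   4*8 = 11,  8*8 = 13,
and  1*x = x (identity), k*l = l*k (commutative).
Pairwise Nim products:
  2 * 1 = 2
  2 * 2 = 3
  2 * 4 = 8
  8 * 1 = 8
  8 * 2 = 12
  8 * 4 = 11
XOR them: 2 XOR 3 XOR 8 XOR 8 XOR 12 XOR 11 = 6.
Result: 10 * 7 = 6 (in Nim).

6


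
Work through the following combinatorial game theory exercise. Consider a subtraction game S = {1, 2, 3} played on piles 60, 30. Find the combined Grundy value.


Subtraction set: {1, 2, 3}
For this subtraction set, G(n) = n mod 4 (period = max + 1 = 4).
Pile 1 (size 60): G(60) = 60 mod 4 = 0
Pile 2 (size 30): G(30) = 30 mod 4 = 2
Total Grundy value = XOR of all: 0 XOR 2 = 2

2


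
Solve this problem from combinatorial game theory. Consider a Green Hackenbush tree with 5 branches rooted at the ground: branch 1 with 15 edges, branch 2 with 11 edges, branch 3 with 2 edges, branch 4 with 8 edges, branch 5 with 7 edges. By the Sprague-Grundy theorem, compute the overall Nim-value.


The tree has 5 branches from the ground vertex.
In Green Hackenbush, the Nim-value of a simple path of length k is k.
Branch 1: length 15, Nim-value = 15
Branch 2: length 11, Nim-value = 11
Branch 3: length 2, Nim-value = 2
Branch 4: length 8, Nim-value = 8
Branch 5: length 7, Nim-value = 7
Total Nim-value = XOR of all branch values:
0 XOR 15 = 15
15 XOR 11 = 4
4 XOR 2 = 6
6 XOR 8 = 14
14 XOR 7 = 9
Nim-value of the tree = 9

9


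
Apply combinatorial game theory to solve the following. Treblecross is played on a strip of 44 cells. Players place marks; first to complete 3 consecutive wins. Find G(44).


Treblecross: place X on empty cells; 3-in-a-row wins.
Playing within two cells of an existing X lets the opponent win at once, so sensible play treats the cells i-2..i+2 around each X as dead. The player left with no safe cell loses, so this is a normal-play take-away game on strips of safe cells.
Placing X at cell i (0-indexed) of a strip of k safe cells leaves independent strips of sizes max(0, i-2) and max(0, k-i-3). Hence G(k) = mex{ G(max(0,i-2)) XOR G(max(0,k-i-3)) : 0 <= i < k }, with G(0) = 0.
G(1): splits (0,0):0^0=0 -> mex({0}) = 1
G(2): splits (0,0):0^0=0 -> mex({0}) = 1
G(3): splits (0,0):0^0=0 -> mex({0}) = 1
G(4): splits (0,1):0^1=1 (0,0):0^0=0 -> mex({0, 1}) = 2
G(5): splits (0,2):0^1=1 (0,1):0^1=1 (0,0):0^0=0 -> mex({0, 1}) = 2
G(6) = mex({1}) = 0
G(7) = mex({0, 1, 2}) = 3
G(8) = mex({0, 1, 2}) = 3
G(9) = mex({0, 2}) = 1
G(10) = mex({0, 2, 3}) = 1
G(11) = mex({0, 3}) = 1
G(12) = mex({1, 3}) = 0
G(13) = mex({0, 1, 2, 3}) = 4
G(14) = mex({0, 1, 2}) = 3
G(15) = mex({0, 1, 2}) = 3
G(16) = mex({0, 1, 2, 4}) = 3
G(17) = mex({0, 1, 3, 4}) = 2
G(18) = mex({0, 1, 3, 4}) = 2
G(19) = mex({0, 1, 3, 5}) = 2
G(20) = mex({0, 1, 2, 3, 5}) = 4
G(21) = mex({0, 1, 2, 3, 5}) = 4
G(22) = mex({1, 2, 6}) = 0
G(23) = mex({0, 1, 2, 3, 4, 6}) = 5
G(24) = mex({0, 1, 2, 3, 4}) = 5
G(25) = mex({0, 1, 3, 4, 7}) = 2
G(26) = mex({0, 1, 3, 4, 5, 7}) = 2
G(27) = mex({0, 1, 3, 5}) = 2
G(28) = mex({0, 1, 2, 5}) = 3
G(29) = mex({0, 1, 2, 4, 5, 6}) = 3
G(30) = mex({1, 2, 4, 6}) = 0
G(31) = mex({0, 1, 2, 3, 4, 6}) = 5
G(32) = mex({1, 2, 3, 4, 7}) = 0
G(33) = mex({0, 3, 7}) = 1
G(34) = mex({0, 2, 3, 5, 7}) = 1
G(35) = mex({0, 2, 3, 5, 6}) = 1
G(36) = mex({0, 1, 2, 5, 6}) = 3
G(37) = mex({0, 1, 2, 4, 5, 6}) = 3
G(38) = mex({0, 1, 2, 4}) = 3
G(39) = mex({0, 1, 2, 3, 4, 7}) = 5
G(40) = mex({0, 1, 2, 3, 4, 5, 7}) = 6
G(41) = mex({0, 1, 2, 3, 5, 7}) = 4
G(42) = mex({0, 1, 2, 3, 5, 6, 7}) = 4
G(43) = mex({0, 2, 3, 5, 6}) = 1
G(44) = mex({1, 2, 3, 4, 5, 6}) = 0
Therefore G(44) = 0.

0


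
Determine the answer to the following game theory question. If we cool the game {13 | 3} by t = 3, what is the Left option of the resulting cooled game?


Original game: {13 | 3} (a switch {a | b} with a > b).
Cooling by t (for t below the temperature (a - b)/2 = 5) taxes each move by t: {a | b} cooled by t is {a - t | b + t}.
Cooling amount: t = 3
Cooled Left option: 13 - 3 = 10
Cooled Right option: 3 + 3 = 6
Cooled game: {10 | 6}
Left option = 10

10


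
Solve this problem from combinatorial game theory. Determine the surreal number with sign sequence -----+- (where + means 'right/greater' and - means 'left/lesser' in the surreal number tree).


Sign expansion: -----+-
Rule: track bounds (lo, hi), initially (-inf, +inf). On '+', the current value becomes lo and we move to the simplest number in (value, hi): value + 1 if hi = +inf, otherwise the midpoint (value + hi)/2. On '-', the current value becomes hi and we move to value - 1 if lo = -inf, otherwise the midpoint (lo + value)/2.
Start at 0.
Step 1: sign = -, move left. Bounds: (-inf, 0). Value = -1
Step 2: sign = -, move left. Bounds: (-inf, -1). Value = -2
Step 3: sign = -, move left. Bounds: (-inf, -2). Value = -3
Step 4: sign = -, move left. Bounds: (-inf, -3). Value = -4
Step 5: sign = -, move left. Bounds: (-inf, -4). Value = -5
Step 6: sign = +, move right. Bounds: (-5, -4). Value = -9/2
Step 7: sign = -, move left. Bounds: (-5, -9/2). Value = -19/4
The surreal number with sign expansion -----+- is -19/4.

-19/4


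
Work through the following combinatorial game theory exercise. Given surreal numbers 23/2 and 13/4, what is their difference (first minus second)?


x = 23/2, y = 13/4
Converting to common denominator: 4
x = 46/4, y = 13/4
x - y = 23/2 - 13/4 = 33/4

33/4


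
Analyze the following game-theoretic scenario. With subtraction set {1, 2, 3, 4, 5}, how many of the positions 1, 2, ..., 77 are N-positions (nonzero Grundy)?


Subtraction set S = {1, 2, 3, 4, 5}, so G(n) = n mod 6.
G(n) = 0 when n is a multiple of 6.
Multiples of 6 in [1, 77]: 12
N-positions (nonzero Grundy) = 77 - 12 = 65

65


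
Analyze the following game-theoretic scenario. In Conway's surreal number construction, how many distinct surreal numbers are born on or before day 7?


Day 0: {|} = 0 is born. Count = 1.
Day n: the number of surreal numbers born by day n is 2^(n+1) - 1.
By day 0: 2^1 - 1 = 1
By day 1: 2^2 - 1 = 3
By day 2: 2^3 - 1 = 7
By day 3: 2^4 - 1 = 15
By day 4: 2^5 - 1 = 31
By day 5: 2^6 - 1 = 63
By day 6: 2^7 - 1 = 127
By day 7: 2^8 - 1 = 255
By day 7: 255 surreal numbers.

255


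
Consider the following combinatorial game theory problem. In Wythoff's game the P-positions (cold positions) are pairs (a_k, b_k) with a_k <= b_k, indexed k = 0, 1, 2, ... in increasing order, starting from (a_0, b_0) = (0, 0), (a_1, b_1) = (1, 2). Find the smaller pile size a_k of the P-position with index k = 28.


By Wythoff's theorem, a_k = floor(k * phi) and b_k = floor(k * phi^2) = a_k + k, where phi = (1 + sqrt(5))/2 is the golden ratio.
phi = (1 + sqrt(5))/2 = 1.618034
k = 28
k * phi = 28 * 1.618034 = 45.304952
a_28 = floor(k * phi) = 45

45


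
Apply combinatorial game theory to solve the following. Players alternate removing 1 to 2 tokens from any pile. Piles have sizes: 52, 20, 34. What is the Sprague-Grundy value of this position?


Subtraction set: {1, 2}
For this subtraction set, G(n) = n mod 3 (period = max + 1 = 3).
Pile 1 (size 52): G(52) = 52 mod 3 = 1
Pile 2 (size 20): G(20) = 20 mod 3 = 2
Pile 3 (size 34): G(34) = 34 mod 3 = 1
Total Grundy value = XOR of all: 1 XOR 2 XOR 1 = 2

2


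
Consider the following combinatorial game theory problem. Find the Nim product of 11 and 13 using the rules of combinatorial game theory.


Nim multiplication is bilinear over XOR: (u XOR v) * w = (u*w) XOR (v*w).
So we split each operand into its bit components and XOR the pairwise Nim products.
11 = 1 + 2 + 8 (as XOR of powers of 2).
13 = 1 + 4 + 8 (as XOR of powers of 2).
Using the standard Nim-product table on single bits:
  2*2 = 3,   2*4 = 8,   2*8 = 12,
  4*4 = 6,   4*8 = 11,  8*8 = 13,
and  1*x = x (identity), k*l = l*k (commutative).
Pairwise Nim products:
  1 * 1 = 1
  1 * 4 = 4
  1 * 8 = 8
  2 * 1 = 2
  2 * 4 = 8
  2 * 8 = 12
  8 * 1 = 8
  8 * 4 = 11
  8 * 8 = 13
XOR them: 1 XOR 4 XOR 8 XOR 2 XOR 8 XOR 12 XOR 8 XOR 11 XOR 13 = 5.
Result: 11 * 13 = 5 (in Nim).

5


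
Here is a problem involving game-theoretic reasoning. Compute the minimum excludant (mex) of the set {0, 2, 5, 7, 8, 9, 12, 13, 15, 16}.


Set = {0, 2, 5, 7, 8, 9, 12, 13, 15, 16}
0 is in the set.
1 is NOT in the set. This is the mex.
mex = 1

1


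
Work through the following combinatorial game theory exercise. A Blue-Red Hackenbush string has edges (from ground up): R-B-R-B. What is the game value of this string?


Edges (from ground): R-B-R-B
By Berlekamp's sign-expansion rule, a Blue-Red Hackenbush stalk has the value of the surreal number whose sign sequence is the edge sequence with B -> + and R -> -.
Sign sequence: -+-+
Trace the sign expansion in the surreal number tree, starting from 0:
Edge 1: R (sign -) -> bounds (-inf, 0), value = -1
Edge 2: B (sign +) -> bounds (-1, 0), value = -1/2
Edge 3: R (sign -) -> bounds (-1, -1/2), value = -3/4
Edge 4: B (sign +) -> bounds (-3/4, -1/2), value = -5/8
Game value = -5/8

-5/8


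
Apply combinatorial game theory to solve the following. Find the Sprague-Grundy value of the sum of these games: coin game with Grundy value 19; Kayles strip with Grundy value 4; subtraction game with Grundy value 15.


By the Sprague-Grundy theorem, the Grundy value of a sum of games is the XOR of individual Grundy values.
coin game: Grundy value = 19. Running XOR: 0 XOR 19 = 19
Kayles strip: Grundy value = 4. Running XOR: 19 XOR 4 = 23
subtraction game: Grundy value = 15. Running XOR: 23 XOR 15 = 24
The combined Grundy value is 24.

24


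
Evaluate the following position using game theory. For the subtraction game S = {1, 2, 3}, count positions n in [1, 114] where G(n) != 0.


Subtraction set S = {1, 2, 3}, so G(n) = n mod 4.
G(n) = 0 when n is a multiple of 4.
Multiples of 4 in [1, 114]: 28
N-positions (nonzero Grundy) = 114 - 28 = 86

86


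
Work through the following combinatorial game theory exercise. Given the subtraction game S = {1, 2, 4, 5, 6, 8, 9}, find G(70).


The subtraction set is S = {1, 2, 4, 5, 6, 8, 9}.
G(k) = mex{ G(k - s) : s in S, s <= k }. We compute iteratively: G(0) = 0.
G(1) = mex({0}) = 1
G(2) = mex({0, 1}) = 2
G(3) = mex({1, 2}) = 0
G(4) = mex({0, 2}) = 1
G(5) = mex({0, 1}) = 2
G(6) = mex({0, 1, 2}) = 3
G(7) = mex({0, 1, 2, 3}) = 4
G(8) = mex({0, 1, 2, 3, 4}) = 5
G(9) = mex({0, 1, 2, 4, 5}) = 3
G(10) = mex({1, 2, 3, 5}) = 0
G(11) = mex({0, 2, 3, 4}) = 1
G(12) = mex({0, 1, 3, 4, 5}) = 2
G(13) = mex({1, 2, 3, 4, 5}) = 0
G(14) = mex({0, 2, 3, 5}) = 1
G(15) = mex({0, 1, 3, 4}) = 2
G(16) = mex({0, 1, 2, 4, 5}) = 3
G(17) = mex({0, 1, 2, 3, 5}) = 4
G(18) = mex({0, 1, 2, 3, 4}) = 5
Observe that G(10)..G(18) = 0, 1, 2, 0, 1, 2, 3, 4, 5 repeats G(0)..G(8) = 0, 1, 2, 0, 1, 2, 3, 4, 5.
For k >= max(S) = 9, G(k) is determined by the previous 9 values G(k-9)..G(k-1); a window of 9 consecutive values has recurred shifted by 10, so by induction G(k + 10) = G(k) for all k >= 0: the sequence is periodic from the start with period 10.
One period: G(0..9) = 0, 1, 2, 0, 1, 2, 3, 4, 5, 3.
70 mod 10 = 0, so G(70) = G(0) = 0.

0


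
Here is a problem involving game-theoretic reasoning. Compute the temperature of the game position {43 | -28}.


The game is {43 | -28}, a switch {a | b} with numbers a > b.
Cooling {a | b} by t gives {a - t | b + t}, which stops being hot when a - t = b + t, i.e. at t = (a - b)/2. So the temperature of a switch is (a - b)/2.
Temperature = (Left option - Right option) / 2
= (43 - (-28)) / 2
= 71 / 2
= 71/2

71/2


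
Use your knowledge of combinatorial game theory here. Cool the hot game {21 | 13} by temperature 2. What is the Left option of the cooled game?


Original game: {21 | 13} (a switch {a | b} with a > b).
Cooling by t (for t below the temperature (a - b)/2 = 4) taxes each move by t: {a | b} cooled by t is {a - t | b + t}.
Cooling amount: t = 2
Cooled Left option: 21 - 2 = 19
Cooled Right option: 13 + 2 = 15
Cooled game: {19 | 15}
Left option = 19

19


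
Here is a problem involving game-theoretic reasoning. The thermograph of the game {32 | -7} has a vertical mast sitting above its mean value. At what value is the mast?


Game = {32 | -7}, a switch {a | b} with numbers a > b.
Its thermograph has left wall a - t and right wall b + t, which meet at t = (a - b)/2, where both equal (a + b)/2. So the mast (mean value) is at (a + b)/2.
Mean = (32 + (-7))/2 = 25/2 = 25/2

25/2


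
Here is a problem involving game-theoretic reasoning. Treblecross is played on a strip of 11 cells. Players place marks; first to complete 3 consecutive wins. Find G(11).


Treblecross: place X on empty cells; 3-in-a-row wins.
Playing within two cells of an existing X lets the opponent win at once, so sensible play treats the cells i-2..i+2 around each X as dead. The player left with no safe cell loses, so this is a normal-play take-away game on strips of safe cells.
Placing X at cell i (0-indexed) of a strip of k safe cells leaves independent strips of sizes max(0, i-2) and max(0, k-i-3). Hence G(k) = mex{ G(max(0,i-2)) XOR G(max(0,k-i-3)) : 0 <= i < k }, with G(0) = 0.
G(1): splits (0,0):0^0=0 -> mex({0}) = 1
G(2): splits (0,0):0^0=0 -> mex({0}) = 1
G(3): splits (0,0):0^0=0 -> mex({0}) = 1
G(4): splits (0,1):0^1=1 (0,0):0^0=0 -> mex({0, 1}) = 2
G(5): splits (0,2):0^1=1 (0,1):0^1=1 (0,0):0^0=0 -> mex({0, 1}) = 2
G(6) = mex({1}) = 0
G(7) = mex({0, 1, 2}) = 3
G(8) = mex({0, 1, 2}) = 3
G(9) = mex({0, 2}) = 1
G(10) = mex({0, 2, 3}) = 1
G(11) = mex({0, 3}) = 1
Therefore G(11) = 1.

1


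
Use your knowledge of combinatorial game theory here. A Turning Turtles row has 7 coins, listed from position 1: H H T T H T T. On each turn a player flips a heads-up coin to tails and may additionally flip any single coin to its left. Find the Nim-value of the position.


Coins: H H T T H T T
Key fact: a single head at position k behaves exactly like a Nim heap of size k (turning it to T and optionally flipping a coin at j < k corresponds to moving the heap from k to j, or to 0), and heads combine as a disjunctive sum (two heads at the same place would cancel, matching j XOR j = 0). So the Nim-value is the XOR of the 1-indexed positions of the heads.
Face-up positions (1-indexed): [1, 2, 5]
XOR 0 with 1: 0 XOR 1 = 1
XOR 1 with 2: 1 XOR 2 = 3
XOR 3 with 5: 3 XOR 5 = 6
Nim-value = 6

6


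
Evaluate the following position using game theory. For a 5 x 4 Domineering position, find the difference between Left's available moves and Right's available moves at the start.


Board is 5 x 4 (rows x cols).
Left (vertical) placements: (rows-1) * cols = 4 * 4 = 16
Right (horizontal) placements: rows * (cols-1) = 5 * 3 = 15
Advantage = Left - Right = 16 - 15 = 1

1


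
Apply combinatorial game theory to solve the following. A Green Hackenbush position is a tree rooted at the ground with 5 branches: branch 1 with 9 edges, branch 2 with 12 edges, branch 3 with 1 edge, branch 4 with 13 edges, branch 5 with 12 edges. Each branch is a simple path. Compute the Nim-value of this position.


The tree has 5 branches from the ground vertex.
In Green Hackenbush, the Nim-value of a simple path of length k is k.
Branch 1: length 9, Nim-value = 9
Branch 2: length 12, Nim-value = 12
Branch 3: length 1, Nim-value = 1
Branch 4: length 13, Nim-value = 13
Branch 5: length 12, Nim-value = 12
Total Nim-value = XOR of all branch values:
0 XOR 9 = 9
9 XOR 12 = 5
5 XOR 1 = 4
4 XOR 13 = 9
9 XOR 12 = 5
Nim-value of the tree = 5

5


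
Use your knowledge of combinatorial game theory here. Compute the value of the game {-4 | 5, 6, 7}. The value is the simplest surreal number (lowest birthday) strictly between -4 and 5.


Left options: {-4}, max = -4
Right options: {5, 6, 7}, min = 5
All options are numbers and max(Left) < min(Right), so by the simplicity theorem the value is the simplest (earliest-born) number strictly between -4 and 5.
Integers -3 through 4 all lie strictly between -4 and 5.
Among integers, the simplest (lowest birthday = smallest |n|; 0 is born on day 0, +-n on day n) is 0.
No non-integer in the interval can be simpler: if x is a non-integer in the interval, then floor(x) or ceil(x) also lies in the interval (the interval contains an integer), and both are proper prefixes of x's sign expansion, i.e. born earlier. So the game value is 0.
Game value = 0

0


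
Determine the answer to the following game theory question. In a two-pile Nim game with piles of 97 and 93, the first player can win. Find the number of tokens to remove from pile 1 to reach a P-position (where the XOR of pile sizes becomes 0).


Piles: 97 and 93
Current XOR: 97 XOR 93 = 60 (non-zero, so this is an N-position).
To make the XOR zero, we need to find a move that balances the piles.
For pile 1 (size 97): target = 97 XOR 60 = 93
We reduce pile 1 from 97 to 93.
Tokens removed: 97 - 93 = 4
Verification: 93 XOR 93 = 0

4


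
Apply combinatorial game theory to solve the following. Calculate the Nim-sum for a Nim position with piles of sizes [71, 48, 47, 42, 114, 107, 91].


We need the XOR (exclusive or) of all pile sizes.
After XOR-ing pile 1 (size 71): 0 XOR 71 = 71
After XOR-ing pile 2 (size 48): 71 XOR 48 = 119
After XOR-ing pile 3 (size 47): 119 XOR 47 = 88
After XOR-ing pile 4 (size 42): 88 XOR 42 = 114
After XOR-ing pile 5 (size 114): 114 XOR 114 = 0
After XOR-ing pile 6 (size 107): 0 XOR 107 = 107
After XOR-ing pile 7 (size 91): 107 XOR 91 = 48
The Nim-value of this position is 48.

48


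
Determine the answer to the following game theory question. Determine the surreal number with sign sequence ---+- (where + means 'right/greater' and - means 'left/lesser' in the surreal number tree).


Sign expansion: ---+-
Rule: track bounds (lo, hi), initially (-inf, +inf). On '+', the current value becomes lo and we move to the simplest number in (value, hi): value + 1 if hi = +inf, otherwise the midpoint (value + hi)/2. On '-', the current value becomes hi and we move to value - 1 if lo = -inf, otherwise the midpoint (lo + value)/2.
Start at 0.
Step 1: sign = -, move left. Bounds: (-inf, 0). Value = -1
Step 2: sign = -, move left. Bounds: (-inf, -1). Value = -2
Step 3: sign = -, move left. Bounds: (-inf, -2). Value = -3
Step 4: sign = +, move right. Bounds: (-3, -2). Value = -5/2
Step 5: sign = -, move left. Bounds: (-3, -5/2). Value = -11/4
The surreal number with sign expansion ---+- is -11/4.

-11/4


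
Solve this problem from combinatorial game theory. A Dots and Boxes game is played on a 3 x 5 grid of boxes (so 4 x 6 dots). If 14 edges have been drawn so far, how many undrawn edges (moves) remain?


Grid: 3 x 5 boxes, i.e. 4 rows and 6 columns of dots.
Horizontal edges: (rows + 1) * cols = 4 * 5 = 20
Vertical edges: rows * (cols + 1) = 3 * 6 = 18
Total edges: 20 + 18 = 38
Edges drawn: 14
Remaining: 38 - 14 = 24

24


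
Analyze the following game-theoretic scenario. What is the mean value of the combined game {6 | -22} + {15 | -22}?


G1 = {6 | -22}, G2 = {15 | -22}
Each is a switch {a | b} with numbers a > b; its mean value is (a + b)/2, and mean value is additive over game sums: m(G1 + G2) = m(G1) + m(G2).
Mean of G1 = (6 + (-22))/2 = -16/2 = -8
Mean of G2 = (15 + (-22))/2 = -7/2 = -7/2
Mean of G1 + G2 = -8 + -7/2 = -23/2

-23/2


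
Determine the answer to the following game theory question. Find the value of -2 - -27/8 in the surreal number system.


x = -2, y = -27/8
Converting to common denominator: 8
x = -16/8, y = -27/8
x - y = -2 - -27/8 = 11/8

11/8


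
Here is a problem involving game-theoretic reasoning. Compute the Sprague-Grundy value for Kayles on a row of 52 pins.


Kayles: a move removes 1 or 2 adjacent pins from a contiguous row.
Removing pins from a row of k leaves two independent rows (a, b) with a + b = k - 1 (one pin) or a + b = k - 2 (two pins); an end removal gives a = 0.
By Sprague-Grundy, G(k) = mex{ G(a) XOR G(b) } over all these splits. G(0) = 0.
G(1): splits (0,0):0^0=0 -> mex({0}) = 1
G(2): splits (0,1):0^1=1 (0,0):0^0=0 -> mex({0, 1}) = 2
G(3): splits (0,2):0^2=2 (1,1):1^1=0 (0,1):0^1=1 -> mex({0, 1, 2}) = 3
G(4): splits (0,3):0^3=3 (1,2):1^2=3 (0,2):0^2=2 (1,1):1^1=0 -> mex({0, 2, 3}) = 1
G(5): splits (0,4):0^1=1 (1,3):1^3=2 (2,2):2^2=0 (0,3):0^3=3 (1,2):1^2=3 -> mex({0, 1, 2, 3}) = 4
G(6) = mex({0, 1, 2, 4}) = 3
G(7) = mex({0, 1, 3, 4, 5}) = 2
G(8) = mex({0, 2, 3, 5, 6}) = 1
G(9) = mex({0, 1, 2, 3, 6, 7}) = 4
G(10) = mex({0, 1, 3, 4, 5, 7}) = 2
G(11) = mex({0, 1, 2, 3, 4, 5}) = 6
G(12) = mex({0, 1, 2, 3, 5, 6, 7}) = 4
G(13) = mex({0, 2, 3, 4, 6, 7}) = 1
G(14) = mex({0, 1, 4, 5, 6, 7}) = 2
G(15) = mex({0, 1, 2, 3, 4, 5, 6}) = 7
G(16) = mex({0, 2, 3, 5, 6, 7}) = 1
G(17) = mex({0, 1, 2, 3, 5, 6, 7}) = 4
G(18) = mex({0, 1, 2, 4, 5, 6}) = 3
G(19) = mex({0, 1, 3, 4, 5, 7}) = 2
G(20) = mex({0, 2, 3, 4, 5, 6, 7}) = 1
G(21) = mex({0, 1, 2, 3, 5, 6, 7}) = 4
G(22) = mex({0, 1, 2, 3, 4, 5, 7}) = 6
G(23) = mex({0, 1, 2, 3, 4, 5, 6}) = 7
G(24) = mex({0, 1, 2, 3, 5, 6, 7}) = 4
G(25) = mex({0, 2, 3, 4, 6, 7}) = 1
G(26) = mex({0, 1, 3, 4, 5, 6, 7}) = 2
G(27) = mex({0, 1, 2, 3, 4, 5, 6, 7}) = 8
G(28) = mex({0, 1, 2, 3, 4, 6, 7, 8}) = 5
G(29) = mex({0, 1, 2, 3, 5, 6, 7, 8, 9}) = 4
G(30) = mex({0, 1, 2, 3, 4, 5, 6, 9, 10}) = 7
G(31) = mex({0, 1, 3, 4, 5, 7, 10, 11}) = 2
G(32) = mex({0, 2, 3, 4, 5, 6, 7, 9, 11}) = 1
G(33) = mex({0, 1, 2, 3, 4, 5, 6, 7, 9, 12}) = 8
G(34) = mex({0, 1, 2, 3, 4, 5, 7, 8, 11, 12}) = 6
G(35) = mex({0, 1, 2, 3, 4, 5, 6, 8, 9, 10, 11}) = 7
G(36) = mex({0, 1, 2, 3, 5, 6, 7, 9, 10}) = 4
G(37) = mex({0, 2, 3, 4, 6, 7, 9, 10, 11, 12}) = 1
G(38) = mex({0, 1, 3, 4, 5, 6, 7, 9, 10, 11, 12}) = 2
G(39) = mex({0, 1, 2, 4, 5, 6, 7, 9, 10, 12, 14}) = 3
G(40) = mex({0, 2, 3, 4, 6, 7, 11, 12, 14}) = 1
G(41) = mex({0, 1, 2, 3, 5, 6, 7, 9, 10, 11, 12}) = 4
G(42) = mex({0, 1, 2, 3, 4, 5, 6, 9, 10}) = 7
G(43) = mex({0, 1, 3, 4, 5, 7, 9, 10, 12, 15}) = 2
G(44) = mex({0, 2, 3, 4, 5, 6, 7, 9, 10, 12, 15}) = 1
G(45) = mex({0, 1, 2, 3, 4, 5, 6, 7, 9, 10, 12, 14}) = 8
G(46) = mex({0, 1, 3, 4, 5, 7, 8, 11, 12, 14}) = 2
G(47) = mex({0, 1, 2, 3, 4, 5, 6, 8, 9, 10, 11, 12}) = 7
G(48) = mex({0, 1, 2, 3, 5, 6, 7, 9, 10}) = 4
G(49) = mex({0, 2, 3, 4, 6, 7, 9, 10, 11, 12, 15}) = 1
G(50) = mex({0, 1, 4, 5, 6, 7, 9, 11, 12, 14, 15}) = 2
G(51) = mex({0, 1, 2, 3, 4, 5, 6, 7, 9, 12, 14, 15}) = 8
G(52) = mex({0, 2, 3, 4, 5, 6, 7, 8, 11, 12, 15}) = 1
Therefore G(52) = 1.

1


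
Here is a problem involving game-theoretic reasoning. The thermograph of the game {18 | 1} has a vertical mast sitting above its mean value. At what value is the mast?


Game = {18 | 1}, a switch {a | b} with numbers a > b.
Its thermograph has left wall a - t and right wall b + t, which meet at t = (a - b)/2, where both equal (a + b)/2. So the mast (mean value) is at (a + b)/2.
Mean = (18 + (1))/2 = 19/2 = 19/2

19/2


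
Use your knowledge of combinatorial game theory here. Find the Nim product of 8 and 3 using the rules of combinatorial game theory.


Nim multiplication is bilinear over XOR: (u XOR v) * w = (u*w) XOR (v*w).
So we split each operand into its bit components and XOR the pairwise Nim products.
8 = 8 (as XOR of powers of 2).
3 = 1 + 2 (as XOR of powers of 2).
Using the standard Nim-product table on single bits:
  2*2 = 3,   2*4 = 8,   2*8 = 12,
  4*4 = 6,   4*8 = 11,  8*8 = 13,
and  1*x = x (identity), k*l = l*k (commutative).
Pairwise Nim products:
  8 * 1 = 8
  8 * 2 = 12
XOR them: 8 XOR 12 = 4.
Result: 8 * 3 = 4 (in Nim).

4


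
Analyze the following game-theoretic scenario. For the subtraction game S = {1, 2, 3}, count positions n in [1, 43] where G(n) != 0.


Subtraction set S = {1, 2, 3}, so G(n) = n mod 4.
G(n) = 0 when n is a multiple of 4.
Multiples of 4 in [1, 43]: 10
N-positions (nonzero Grundy) = 43 - 10 = 33

33


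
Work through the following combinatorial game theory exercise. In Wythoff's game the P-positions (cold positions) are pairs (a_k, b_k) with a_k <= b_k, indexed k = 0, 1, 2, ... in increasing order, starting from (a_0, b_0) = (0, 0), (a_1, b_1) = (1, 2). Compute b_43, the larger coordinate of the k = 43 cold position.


By Wythoff's theorem, a_k = floor(k * phi) and b_k = floor(k * phi^2) = a_k + k, where phi = (1 + sqrt(5))/2 is the golden ratio.
phi = (1 + sqrt(5))/2 = 1.618034
phi^2 = phi + 1 = 2.618034
k = 43
k * phi^2 = 43 * 2.618034 = 112.575462
b_43 = floor(k * phi^2) = 112 (check: a_43 + k = 69 + 43 = 112)

112


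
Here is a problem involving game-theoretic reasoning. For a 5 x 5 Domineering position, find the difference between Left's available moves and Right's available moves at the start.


Board is 5 x 5 (rows x cols).
Left (vertical) placements: (rows-1) * cols = 4 * 5 = 20
Right (horizontal) placements: rows * (cols-1) = 5 * 4 = 20
Advantage = Left - Right = 20 - 20 = 0

0


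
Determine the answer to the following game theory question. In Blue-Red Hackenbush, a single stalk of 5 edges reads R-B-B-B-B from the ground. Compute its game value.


Edges (from ground): R-B-B-B-B
By Berlekamp's sign-expansion rule, a Blue-Red Hackenbush stalk has the value of the surreal number whose sign sequence is the edge sequence with B -> + and R -> -.
Sign sequence: -++++
Trace the sign expansion in the surreal number tree, starting from 0:
Edge 1: R (sign -) -> bounds (-inf, 0), value = -1
Edge 2: B (sign +) -> bounds (-1, 0), value = -1/2
Edge 3: B (sign +) -> bounds (-1/2, 0), value = -1/4
Edge 4: B (sign +) -> bounds (-1/4, 0), value = -1/8
Edge 5: B (sign +) -> bounds (-1/8, 0), value = -1/16
Game value = -1/16

-1/16


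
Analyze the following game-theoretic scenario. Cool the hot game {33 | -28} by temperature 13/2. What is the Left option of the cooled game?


Original game: {33 | -28} (a switch {a | b} with a > b).
Cooling by t (for t below the temperature (a - b)/2 = 61/2) taxes each move by t: {a | b} cooled by t is {a - t | b + t}.
Cooling amount: t = 13/2
Cooled Left option: 33 - 13/2 = 53/2
Cooled Right option: -28 + 13/2 = -43/2
Cooled game: {53/2 | -43/2}
Left option = 53/2

53/2


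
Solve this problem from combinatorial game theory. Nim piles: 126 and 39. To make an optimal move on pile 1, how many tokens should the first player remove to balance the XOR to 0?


Piles: 126 and 39
Current XOR: 126 XOR 39 = 89 (non-zero, so this is an N-position).
To make the XOR zero, we need to find a move that balances the piles.
For pile 1 (size 126): target = 126 XOR 89 = 39
We reduce pile 1 from 126 to 39.
Tokens removed: 126 - 39 = 87
Verification: 39 XOR 39 = 0

87


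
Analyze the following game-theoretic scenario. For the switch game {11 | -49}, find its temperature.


The game is {11 | -49}, a switch {a | b} with numbers a > b.
Cooling {a | b} by t gives {a - t | b + t}, which stops being hot when a - t = b + t, i.e. at t = (a - b)/2. So the temperature of a switch is (a - b)/2.
Temperature = (Left option - Right option) / 2
= (11 - (-49)) / 2
= 60 / 2
= 30

30


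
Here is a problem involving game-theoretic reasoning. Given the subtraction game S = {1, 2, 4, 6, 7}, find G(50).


The subtraction set is S = {1, 2, 4, 6, 7}.
G(k) = mex{ G(k - s) : s in S, s <= k }. We compute iteratively: G(0) = 0.
G(1) = mex({0}) = 1
G(2) = mex({0, 1}) = 2
G(3) = mex({1, 2}) = 0
G(4) = mex({0, 2}) = 1
G(5) = mex({0, 1}) = 2
G(6) = mex({0, 1, 2}) = 3
G(7) = mex({0, 1, 2, 3}) = 4
G(8) = mex({1, 2, 3, 4}) = 0
G(9) = mex({0, 2, 4}) = 1
G(10) = mex({0, 1, 3}) = 2
G(11) = mex({1, 2, 4}) = 0
G(12) = mex({0, 2, 3}) = 1
G(13) = mex({0, 1, 3, 4}) = 2
G(14) = mex({0, 1, 2, 4}) = 3
Observe that G(8)..G(14) = 0, 1, 2, 0, 1, 2, 3 repeats G(0)..G(6) = 0, 1, 2, 0, 1, 2, 3.
For k >= max(S) = 7, G(k) is determined by the previous 7 values G(k-7)..G(k-1); a window of 7 consecutive values has recurred shifted by 8, so by induction G(k + 8) = G(k) for all k >= 0: the sequence is periodic from the start with period 8.
One period: G(0..7) = 0, 1, 2, 0, 1, 2, 3, 4.
50 mod 8 = 2, so G(50) = G(2) = 2.

2


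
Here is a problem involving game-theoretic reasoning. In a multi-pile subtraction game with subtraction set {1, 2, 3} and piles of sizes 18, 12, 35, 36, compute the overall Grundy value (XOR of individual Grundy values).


Subtraction set: {1, 2, 3}
For this subtraction set, G(n) = n mod 4 (period = max + 1 = 4).
Pile 1 (size 18): G(18) = 18 mod 4 = 2
Pile 2 (size 12): G(12) = 12 mod 4 = 0
Pile 3 (size 35): G(35) = 35 mod 4 = 3
Pile 4 (size 36): G(36) = 36 mod 4 = 0
Total Grundy value = XOR of all: 2 XOR 0 XOR 3 XOR 0 = 1

1


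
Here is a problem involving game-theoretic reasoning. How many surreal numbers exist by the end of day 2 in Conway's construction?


Day 0: {|} = 0 is born. Count = 1.
Day n: the number of surreal numbers born by day n is 2^(n+1) - 1.
By day 0: 2^1 - 1 = 1
By day 1: 2^2 - 1 = 3
By day 2: 2^3 - 1 = 7
By day 2: 7 surreal numbers.

7


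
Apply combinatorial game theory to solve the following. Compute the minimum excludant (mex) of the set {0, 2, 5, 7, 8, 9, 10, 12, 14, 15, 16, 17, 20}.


Set = {0, 2, 5, 7, 8, 9, 10, 12, 14, 15, 16, 17, 20}
0 is in the set.
1 is NOT in the set. This is the mex.
mex = 1

1


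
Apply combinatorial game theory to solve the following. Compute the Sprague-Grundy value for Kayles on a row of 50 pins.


Kayles: a move removes 1 or 2 adjacent pins from a contiguous row.
Removing pins from a row of k leaves two independent rows (a, b) with a + b = k - 1 (one pin) or a + b = k - 2 (two pins); an end removal gives a = 0.
By Sprague-Grundy, G(k) = mex{ G(a) XOR G(b) } over all these splits. G(0) = 0.
G(1): splits (0,0):0^0=0 -> mex({0}) = 1
G(2): splits (0,1):0^1=1 (0,0):0^0=0 -> mex({0, 1}) = 2
G(3): splits (0,2):0^2=2 (1,1):1^1=0 (0,1):0^1=1 -> mex({0, 1, 2}) = 3
G(4): splits (0,3):0^3=3 (1,2):1^2=3 (0,2):0^2=2 (1,1):1^1=0 -> mex({0, 2, 3}) = 1
G(5): splits (0,4):0^1=1 (1,3):1^3=2 (2,2):2^2=0 (0,3):0^3=3 (1,2):1^2=3 -> mex({0, 1, 2, 3}) = 4
G(6) = mex({0, 1, 2, 4}) = 3
G(7) = mex({0, 1, 3, 4, 5}) = 2
G(8) = mex({0, 2, 3, 5, 6}) = 1
G(9) = mex({0, 1, 2, 3, 6, 7}) = 4
G(10) = mex({0, 1, 3, 4, 5, 7}) = 2
G(11) = mex({0, 1, 2, 3, 4, 5}) = 6
G(12) = mex({0, 1, 2, 3, 5, 6, 7}) = 4
G(13) = mex({0, 2, 3, 4, 6, 7}) = 1
G(14) = mex({0, 1, 4, 5, 6, 7}) = 2
G(15) = mex({0, 1, 2, 3, 4, 5, 6}) = 7
G(16) = mex({0, 2, 3, 5, 6, 7}) = 1
G(17) = mex({0, 1, 2, 3, 5, 6, 7}) = 4
G(18) = mex({0, 1, 2, 4, 5, 6}) = 3
G(19) = mex({0, 1, 3, 4, 5, 7}) = 2
G(20) = mex({0, 2, 3, 4, 5, 6, 7}) = 1
G(21) = mex({0, 1, 2, 3, 5, 6, 7}) = 4
G(22) = mex({0, 1, 2, 3, 4, 5, 7}) = 6
G(23) = mex({0, 1, 2, 3, 4, 5, 6}) = 7
G(24) = mex({0, 1, 2, 3, 5, 6, 7}) = 4
G(25) = mex({0, 2, 3, 4, 6, 7}) = 1
G(26) = mex({0, 1, 3, 4, 5, 6, 7}) = 2
G(27) = mex({0, 1, 2, 3, 4, 5, 6, 7}) = 8
G(28) = mex({0, 1, 2, 3, 4, 6, 7, 8}) = 5
G(29) = mex({0, 1, 2, 3, 5, 6, 7, 8, 9}) = 4
G(30) = mex({0, 1, 2, 3, 4, 5, 6, 9, 10}) = 7
G(31) = mex({0, 1, 3, 4, 5, 7, 10, 11}) = 2
G(32) = mex({0, 2, 3, 4, 5, 6, 7, 9, 11}) = 1
G(33) = mex({0, 1, 2, 3, 4, 5, 6, 7, 9, 12}) = 8
G(34) = mex({0, 1, 2, 3, 4, 5, 7, 8, 11, 12}) = 6
G(35) = mex({0, 1, 2, 3, 4, 5, 6, 8, 9, 10, 11}) = 7
G(36) = mex({0, 1, 2, 3, 5, 6, 7, 9, 10}) = 4
G(37) = mex({0, 2, 3, 4, 6, 7, 9, 10, 11, 12}) = 1
G(38) = mex({0, 1, 3, 4, 5, 6, 7, 9, 10, 11, 12}) = 2
G(39) = mex({0, 1, 2, 4, 5, 6, 7, 9, 10, 12, 14}) = 3
G(40) = mex({0, 2, 3, 4, 6, 7, 11, 12, 14}) = 1
G(41) = mex({0, 1, 2, 3, 5, 6, 7, 9, 10, 11, 12}) = 4
G(42) = mex({0, 1, 2, 3, 4, 5, 6, 9, 10}) = 7
G(43) = mex({0, 1, 3, 4, 5, 7, 9, 10, 12, 15}) = 2
G(44) = mex({0, 2, 3, 4, 5, 6, 7, 9, 10, 12, 15}) = 1
G(45) = mex({0, 1, 2, 3, 4, 5, 6, 7, 9, 10, 12, 14}) = 8
G(46) = mex({0, 1, 3, 4, 5, 7, 8, 11, 12, 14}) = 2
G(47) = mex({0, 1, 2, 3, 4, 5, 6, 8, 9, 10, 11, 12}) = 7
G(48) = mex({0, 1, 2, 3, 5, 6, 7, 9, 10}) = 4
G(49) = mex({0, 2, 3, 4, 6, 7, 9, 10, 11, 12, 15}) = 1
G(50) = mex({0, 1, 4, 5, 6, 7, 9, 11, 12, 14, 15}) = 2
Therefore G(50) = 2.

2


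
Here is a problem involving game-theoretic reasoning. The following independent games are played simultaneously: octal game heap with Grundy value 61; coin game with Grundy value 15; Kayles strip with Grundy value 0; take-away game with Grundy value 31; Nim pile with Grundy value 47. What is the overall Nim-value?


By the Sprague-Grundy theorem, the Grundy value of a sum of games is the XOR of individual Grundy values.
octal game heap: Grundy value = 61. Running XOR: 0 XOR 61 = 61
coin game: Grundy value = 15. Running XOR: 61 XOR 15 = 50
Kayles strip: Grundy value = 0. Running XOR: 50 XOR 0 = 50
take-away game: Grundy value = 31. Running XOR: 50 XOR 31 = 45
Nim pile: Grundy value = 47. Running XOR: 45 XOR 47 = 2
The combined Grundy value is 2.

2


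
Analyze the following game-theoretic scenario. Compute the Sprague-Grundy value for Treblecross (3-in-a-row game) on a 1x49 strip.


Treblecross: place X on empty cells; 3-in-a-row wins.
Playing within two cells of an existing X lets the opponent win at once, so sensible play treats the cells i-2..i+2 around each X as dead. The player left with no safe cell loses, so this is a normal-play take-away game on strips of safe cells.
Placing X at cell i (0-indexed) of a strip of k safe cells leaves independent strips of sizes max(0, i-2) and max(0, k-i-3). Hence G(k) = mex{ G(max(0,i-2)) XOR G(max(0,k-i-3)) : 0 <= i < k }, with G(0) = 0.
G(1): splits (0,0):0^0=0 -> mex({0}) = 1
G(2): splits (0,0):0^0=0 -> mex({0}) = 1
G(3): splits (0,0):0^0=0 -> mex({0}) = 1
G(4): splits (0,1):0^1=1 (0,0):0^0=0 -> mex({0, 1}) = 2
G(5): splits (0,2):0^1=1 (0,1):0^1=1 (0,0):0^0=0 -> mex({0, 1}) = 2
G(6) = mex({1}) = 0
G(7) = mex({0, 1, 2}) = 3
G(8) = mex({0, 1, 2}) = 3
G(9) = mex({0, 2}) = 1
G(10) = mex({0, 2, 3}) = 1
G(11) = mex({0, 3}) = 1
G(12) = mex({1, 3}) = 0
G(13) = mex({0, 1, 2, 3}) = 4
G(14) = mex({0, 1, 2}) = 3
G(15) = mex({0, 1, 2}) = 3
G(16) = mex({0, 1, 2, 4}) = 3
G(17) = mex({0, 1, 3, 4}) = 2
G(18) = mex({0, 1, 3, 4}) = 2
G(19) = mex({0, 1, 3, 5}) = 2
G(20) = mex({0, 1, 2, 3, 5}) = 4
G(21) = mex({0, 1, 2, 3, 5}) = 4
G(22) = mex({1, 2, 6}) = 0
G(23) = mex({0, 1, 2, 3, 4, 6}) = 5
G(24) = mex({0, 1, 2, 3, 4}) = 5
G(25) = mex({0, 1, 3, 4, 7}) = 2
G(26) = mex({0, 1, 3, 4, 5, 7}) = 2
G(27) = mex({0, 1, 3, 5}) = 2
G(28) = mex({0, 1, 2, 5}) = 3
G(29) = mex({0, 1, 2, 4, 5, 6}) = 3
G(30) = mex({1, 2, 4, 6}) = 0
G(31) = mex({0, 1, 2, 3, 4, 6}) = 5
G(32) = mex({1, 2, 3, 4, 7}) = 0
G(33) = mex({0, 3, 7}) = 1
G(34) = mex({0, 2, 3, 5, 7}) = 1
G(35) = mex({0, 2, 3, 5, 6}) = 1
G(36) = mex({0, 1, 2, 5, 6}) = 3
G(37) = mex({0, 1, 2, 4, 5, 6}) = 3
G(38) = mex({0, 1, 2, 4}) = 3
G(39) = mex({0, 1, 2, 3, 4, 7}) = 5
G(40) = mex({0, 1, 2, 3, 4, 5, 7}) = 6
G(41) = mex({0, 1, 2, 3, 5, 7}) = 4
G(42) = mex({0, 1, 2, 3, 5, 6, 7}) = 4
G(43) = mex({0, 2, 3, 5, 6}) = 1
G(44) = mex({1, 2, 3, 4, 5, 6}) = 0
G(45) = mex({0, 1, 2, 3, 4, 6, 7}) = 5
G(46) = mex({0, 1, 2, 3, 4, 7}) = 5
G(47) = mex({0, 1, 2, 3, 4, 5, 7}) = 6
G(48) = mex({0, 1, 2, 3, 4, 5, 7}) = 6
G(49) = mex({0, 1, 3, 4, 5, 7}) = 2
Therefore G(49) = 2.

2


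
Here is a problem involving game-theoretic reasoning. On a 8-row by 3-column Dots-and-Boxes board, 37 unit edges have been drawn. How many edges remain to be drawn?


Grid: 8 x 3 boxes, i.e. 9 rows and 4 columns of dots.
Horizontal edges: (rows + 1) * cols = 9 * 3 = 27
Vertical edges: rows * (cols + 1) = 8 * 4 = 32
Total edges: 27 + 32 = 59
Edges drawn: 37
Remaining: 59 - 37 = 22

22


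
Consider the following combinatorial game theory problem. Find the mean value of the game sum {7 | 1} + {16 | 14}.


G1 = {7 | 1}, G2 = {16 | 14}
Each is a switch {a | b} with numbers a > b; its mean value is (a + b)/2, and mean value is additive over game sums: m(G1 + G2) = m(G1) + m(G2).
Mean of G1 = (7 + (1))/2 = 8/2 = 4
Mean of G2 = (16 + (14))/2 = 30/2 = 15
Mean of G1 + G2 = 4 + 15 = 19

19


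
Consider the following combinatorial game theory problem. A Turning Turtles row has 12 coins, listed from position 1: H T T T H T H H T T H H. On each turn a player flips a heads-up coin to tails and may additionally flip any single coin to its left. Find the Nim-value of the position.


Coins: H T T T H T H H T T H H
Key fact: a single head at position k behaves exactly like a Nim heap of size k (turning it to T and optionally flipping a coin at j < k corresponds to moving the heap from k to j, or to 0), and heads combine as a disjunctive sum (two heads at the same place would cancel, matching j XOR j = 0). So the Nim-value is the XOR of the 1-indexed positions of the heads.
Face-up positions (1-indexed): [1, 5, 7, 8, 11, 12]
XOR 0 with 1: 0 XOR 1 = 1
XOR 1 with 5: 1 XOR 5 = 4
XOR 4 with 7: 4 XOR 7 = 3
XOR 3 with 8: 3 XOR 8 = 11
XOR 11 with 11: 11 XOR 11 = 0
XOR 0 with 12: 0 XOR 12 = 12
Nim-value = 12

12


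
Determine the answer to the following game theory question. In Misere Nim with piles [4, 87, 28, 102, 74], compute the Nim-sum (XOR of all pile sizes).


We need the XOR (exclusive or) of all pile sizes.
After XOR-ing pile 1 (size 4): 0 XOR 4 = 4
After XOR-ing pile 2 (size 87): 4 XOR 87 = 83
After XOR-ing pile 3 (size 28): 83 XOR 28 = 79
After XOR-ing pile 4 (size 102): 79 XOR 102 = 41
After XOR-ing pile 5 (size 74): 41 XOR 74 = 99
The Nim-value of this position is 99.

99


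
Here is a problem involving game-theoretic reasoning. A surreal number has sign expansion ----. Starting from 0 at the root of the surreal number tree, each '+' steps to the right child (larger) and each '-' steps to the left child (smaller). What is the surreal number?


Sign expansion: ----
Rule: track bounds (lo, hi), initially (-inf, +inf). On '+', the current value becomes lo and we move to the simplest number in (value, hi): value + 1 if hi = +inf, otherwise the midpoint (value + hi)/2. On '-', the current value becomes hi and we move to value - 1 if lo = -inf, otherwise the midpoint (lo + value)/2.
Start at 0.
Step 1: sign = -, move left. Bounds: (-inf, 0). Value = -1
Step 2: sign = -, move left. Bounds: (-inf, -1). Value = -2
Step 3: sign = -, move left. Bounds: (-inf, -2). Value = -3
Step 4: sign = -, move left. Bounds: (-inf, -3). Value = -4
The surreal number with sign expansion ---- is -4.

-4


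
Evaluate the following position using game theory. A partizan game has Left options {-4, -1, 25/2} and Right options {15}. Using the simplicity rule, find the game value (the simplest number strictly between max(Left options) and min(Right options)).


Left options: {-4, -1, 25/2}, max = 25/2
Right options: {15}, min = 15
All options are numbers and max(Left) < min(Right), so by the simplicity theorem the value is the simplest (earliest-born) number strictly between 25/2 and 15.
Integers 13 through 14 all lie strictly between 25/2 and 15.
Among integers, the simplest (lowest birthday = smallest |n|; 0 is born on day 0, +-n on day n) is 13.
No non-integer in the interval can be simpler: if x is a non-integer in the interval, then floor(x) or ceil(x) also lies in the interval (the interval contains an integer), and both are proper prefixes of x's sign expansion, i.e. born earlier. So the game value is 13.
Game value = 13

13


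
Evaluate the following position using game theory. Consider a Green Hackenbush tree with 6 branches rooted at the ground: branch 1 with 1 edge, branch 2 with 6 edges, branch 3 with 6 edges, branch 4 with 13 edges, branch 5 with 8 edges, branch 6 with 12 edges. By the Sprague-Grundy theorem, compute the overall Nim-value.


The tree has 6 branches from the ground vertex.
In Green Hackenbush, the Nim-value of a simple path of length k is k.
Branch 1: length 1, Nim-value = 1
Branch 2: length 6, Nim-value = 6
Branch 3: length 6, Nim-value = 6
Branch 4: length 13, Nim-value = 13
Branch 5: length 8, Nim-value = 8
Branch 6: length 12, Nim-value = 12
Total Nim-value = XOR of all branch values:
0 XOR 1 = 1
1 XOR 6 = 7
7 XOR 6 = 1
1 XOR 13 = 12
12 XOR 8 = 4
4 XOR 12 = 8
Nim-value of the tree = 8

8


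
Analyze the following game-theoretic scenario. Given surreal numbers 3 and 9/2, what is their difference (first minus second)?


x = 3, y = 9/2
Converting to common denominator: 2
x = 6/2, y = 9/2
x - y = 3 - 9/2 = -3/2

-3/2
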